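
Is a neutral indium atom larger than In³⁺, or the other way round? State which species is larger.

In

Forming In³⁺ removes 3 electrons from In. Fewer electrons for the same nuclear charge means less shielding and a higher Z_eff on the remaining electrons, and for main-group metals the entire outer shell is lost.
A cation is smaller than its parent atom: In³⁺ < In.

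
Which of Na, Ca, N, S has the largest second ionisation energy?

IE_2 is the cost of taking one more electron from the +1 cation: Na⁺ is the bare [Ne] core; Ca⁺ still has 1 valence electron; N⁺ still has 4 valence electrons; S⁺ still has 5 valence electrons.
Pulling an electron out of a noble-gas core costs far more than removing a remaining valence electron, so Na sits at the high end of IE_2.
Valence configurations: Ca⁺ [Ar]4s¹, N⁺ [He]2s²2p², S⁺ [Ne]3s²3p³.
Tabulated IE_2 (kJ/mol): Na 4562, Ca 1145, N 2856, S 2252.
Hence IE_2: Ca < S < N < Na.

Na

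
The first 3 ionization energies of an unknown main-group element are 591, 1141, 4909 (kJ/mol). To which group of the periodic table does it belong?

Group 2

Look for the largest jump between consecutive ionization energies: IE3/IE2 ≈ 4.3, far larger than any earlier ratio.
That jump marks the point where a core electron is being removed. So the atom has 2 valence electrons.
A main-group element with 2 valence electrons is in group 2.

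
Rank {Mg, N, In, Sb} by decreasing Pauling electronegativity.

N, Sb, In, Mg

N is in period 2, group 15; Mg is in period 3, group 2; In is in period 5, group 13; Sb is in period 5, group 15.
Smaller atoms with higher effective nuclear charge are more electronegative.
These span different periods and groups, so the two trends combine.
In > Mg: the two effects oppose for this pair; the across-period effect wins (1.78 vs 1.31).
Sb > In: Sb lies to the right of In in period 5, so the across-period effect alone puts Sb higher.
N > Sb: N sits above Sb in group 15, so the down-group effect alone puts N higher.
Tabulated electronegativity (Pauling): N 3.04, Mg 1.31, In 1.78, Sb 2.05.
So from highest to lowest: N > Sb > In > Mg.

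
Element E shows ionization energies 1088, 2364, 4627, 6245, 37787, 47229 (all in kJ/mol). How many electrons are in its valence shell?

4

Look for the largest jump between consecutive ionization energies: IE5/IE4 ≈ 6.1, far larger than any earlier ratio.
That jump marks the point where a core electron is being removed. So the atom has 4 valence electrons.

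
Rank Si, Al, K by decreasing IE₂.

After 1 electron has been removed, what remains? Si⁺ still has 3 valence electrons; Al⁺ still has 2 valence electrons; K⁺ is the bare [Ar] core.
Breaking into a closed-shell core is much more expensive than removing a leftover valence electron — K has the largest IE_2 here.
Valence configurations: Si⁺ [Ne]3s²3p¹, Al⁺ [Ne]3s².
Si⁺ loses a lone 3p electron whereas Al⁺ must break into a filled 3s² pair, so IE_2(Al) > IE_2(Si) even though Si has the higher nuclear charge.
The numbers (kJ/mol): Si 1577, Al 1817, K 3052.
Hence IE_2: Si < Al < K.

K > Al > Si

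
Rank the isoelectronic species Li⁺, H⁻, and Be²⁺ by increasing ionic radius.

All of these have 2 electrons, so size is governed by nuclear charge alone: the more protons, the stronger the pull on the same electron cloud, and the smaller the ion.
Nuclear charges: Be²⁺ (Z=4), Li⁺ (Z=3), H⁻ (Z=1).
Smallest to largest: Be²⁺ < Li⁺ < H⁻.

Be²⁺ < Li⁺ < H⁻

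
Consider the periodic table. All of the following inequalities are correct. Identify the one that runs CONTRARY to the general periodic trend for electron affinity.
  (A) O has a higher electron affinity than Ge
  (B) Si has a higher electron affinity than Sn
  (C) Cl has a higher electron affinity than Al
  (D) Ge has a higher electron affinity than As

(D)

The general trend: electron affinity increases across a period and decreases down a group.
(A) O (period 2, group 16) vs Ge (period 4, group 14): the stated order agrees with the simple trend.
(B) Si (period 3, group 14) vs Sn (period 5, group 14): the stated order agrees with the simple trend.
(C) Cl (period 3, group 17) vs Al (period 3, group 13): the stated order agrees with the simple trend.
(D) Ge (period 4, group 14) vs As (period 4, group 15): the stated order contradicts the simple trend.
The exception is (D): adding an electron to As's half-filled 4p³ is unfavourable, so Ge (4p²) has the more exothermic EA.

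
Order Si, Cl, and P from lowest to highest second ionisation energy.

Consider each +1 ion: Si⁺ still has 3 valence electrons; Cl⁺ still has 6 valence electrons; P⁺ still has 4 valence electrons.
All are still removing valence electrons, so compare the +1 ions as you would atoms: IE_2 generally rises across a period (higher Z_eff) and falls down a group (larger shell), subject to the usual subshell exceptions.
Valence configurations: Si⁺ [Ne]3s²3p¹, Cl⁺ [Ne]3s²3p⁴, P⁺ [Ne]3s²3p².
Tabulated IE_2 (kJ/mol): Si 1577, Cl 2298, P 1907.
Putting it together, IE_2: Si < P < Cl.

Si < P < Cl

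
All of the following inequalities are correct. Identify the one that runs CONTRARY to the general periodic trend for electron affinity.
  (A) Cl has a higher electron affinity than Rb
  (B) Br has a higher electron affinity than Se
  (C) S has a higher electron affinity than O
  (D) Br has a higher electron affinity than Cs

The general trend: electron affinity increases across a period and decreases down a group.
(A) Cl (period 3, group 17) vs Rb (period 5, group 1): the stated order agrees with the simple trend.
(B) Br (period 4, group 17) vs Se (period 4, group 16): the stated order agrees with the simple trend.
(C) S (period 3, group 16) vs O (period 2, group 16): the stated order contradicts the simple trend.
(D) Br (period 4, group 17) vs Cs (period 6, group 1): the stated order agrees with the simple trend.
The exception is (C): the compact 2p subshell of O repels the added electron more than S's larger 3p does.

(C)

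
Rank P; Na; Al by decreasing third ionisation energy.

Na, P, Al

Consider each +2 ion: P²⁺ still has 3 valence electrons; Na²⁺ is already 1 electron into the core; Al²⁺ still has 1 valence electron.
Pulling an electron out of a noble-gas core costs far more than removing a remaining valence electron, so Na sits at the high end of IE_3.
Valence configurations: P²⁺ [Ne]3s²3p¹, Al²⁺ [Ne]3s¹.
The numbers (kJ/mol): P 2914, Na 6910, Al 2745.
Putting it together, IE_3: Al < P < Na.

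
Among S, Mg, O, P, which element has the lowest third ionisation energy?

IE_3 is the cost of taking one more electron from the +2 cation: S²⁺ still has 4 valence electrons; Mg²⁺ is the bare [Ne] core; O²⁺ still has 4 valence electrons; P²⁺ still has 3 valence electrons.
Core electrons are held far more tightly than valence electrons, so Mg tops the IE_3 order.
Valence configurations: S²⁺ [Ne]3s²3p², O²⁺ [He]2s²2p², P²⁺ [Ne]3s²3p¹.
Approximate IE_3 values (kJ/mol): S 3357, Mg 7733, O 5300, P 2914.
So the third ionization energies run P < S < O < Mg.

P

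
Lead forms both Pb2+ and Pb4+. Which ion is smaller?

Pb4+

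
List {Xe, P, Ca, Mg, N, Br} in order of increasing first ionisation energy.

Ca, Mg, P, Br, Xe, N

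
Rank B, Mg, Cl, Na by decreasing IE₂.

The second ionization energy removes an electron from the +1 ion. For each element: B⁺ still has 2 valence electrons; Mg⁺ still has 1 valence electron; Cl⁺ still has 6 valence electrons; Na⁺ is the bare [Ne] core.
Core electrons are held far more tightly than valence electrons, so Na tops the IE_2 order.
Valence configurations: B⁺ [He]2s², Mg⁺ [Ne]3s¹, Cl⁺ [Ne]3s²3p⁴.
The numbers (kJ/mol): B 2427, Mg 1451, Cl 2298, Na 4562.
Overall IE_2 order: Mg < Cl < B < Na.

Na > B > Cl > Mg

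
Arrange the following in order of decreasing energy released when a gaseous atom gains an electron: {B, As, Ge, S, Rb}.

S, Ge, As, Rb, B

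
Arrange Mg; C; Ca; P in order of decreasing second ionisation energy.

C, P, Mg, Ca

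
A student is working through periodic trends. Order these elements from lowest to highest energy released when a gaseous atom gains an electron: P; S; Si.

Si is in period 3, group 14; P is in period 3, group 15; S is in period 3, group 16.
EA tends to increase across a period and decrease down a group, though the pattern is less regular than for IE or radius.
All lie in period 3; the across-period trend (electron affinity increases left to right) applies, with the exception below.
Note the exception: Si has a higher electron affinity than P, contrary to the simple trend — adding an electron to P's half-filled 3p³ is unfavourable, so Si (3p²) has the more exothermic EA.
For reference (kJ/mol): Si 134, P 72, S 200.
So from lowest to highest: P < Si < S.

P < Si < S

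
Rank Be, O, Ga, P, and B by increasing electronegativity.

Be, Ga, B, P, O

EN rises left→right (higher Z_eff, smaller atoms) and falls top→bottom (larger, more shielded atoms).
Here both period and group differ, so the two effects have to be weighed against each other.
Ga > Be: period and group pull opposite ways; the across-period shift dominates (1.81 vs 1.57).
B > Ga: B sits above Ga in group 13, so the down-group effect alone puts B higher.
P > B: period and group pull opposite ways; the across-period shift dominates (2.19 vs 2.04).
O > P: both effects reinforce here, so O is clearly the higher of the two.
Approximate values (Pauling): Be 1.57, B 2.04, O 3.44, P 2.19, Ga 1.81.
So from lowest to highest: Be < Ga < B < P < O.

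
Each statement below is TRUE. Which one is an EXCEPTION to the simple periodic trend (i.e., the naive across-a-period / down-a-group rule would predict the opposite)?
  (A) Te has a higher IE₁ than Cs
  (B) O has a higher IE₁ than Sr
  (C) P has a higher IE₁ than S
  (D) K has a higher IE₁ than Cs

(C)

The general trend: IE₁ increases across a period and decreases down a group.
(A) Te (period 5, group 16) vs Cs (period 6, group 1): the stated order agrees with the simple trend.
(B) O (period 2, group 16) vs Sr (period 5, group 2): the stated order agrees with the simple trend.
(C) P (period 3, group 15) vs S (period 3, group 16): the stated order contradicts the simple trend.
(D) K (period 4, group 1) vs Cs (period 6, group 1): the stated order agrees with the simple trend.
The exception is (C): S (3p⁴) ionizes more easily than half-filled P (3p³) because the paired 3p electron in S is pushed out by e⁻–e⁻ repulsion.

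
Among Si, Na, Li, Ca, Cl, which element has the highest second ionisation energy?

Li

Consider each +1 ion: Si⁺ still has 3 valence electrons; Na⁺ is the bare [Ne] core; Li⁺ is the bare [He] core; Ca⁺ still has 1 valence electron; Cl⁺ still has 6 valence electrons.
Breaking into a closed-shell core is much more expensive than removing a leftover valence electron — Na and Li have the largest IE_2 here.
Valence configurations: Si⁺ [Ne]3s²3p¹, Ca⁺ [Ar]4s¹, Cl⁺ [Ne]3s²3p⁴.
Approximate IE_2 values (kJ/mol): Si 1577, Na 4562, Li 7298, Ca 1145, Cl 2298.
Putting it together, IE_2: Ca < Si < Cl < Na < Li.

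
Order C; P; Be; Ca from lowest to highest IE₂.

Ca, Be, P, C

The second ionization energy removes an electron from the +1 ion. For each element: C⁺ still has 3 valence electrons; P⁺ still has 4 valence electrons; Be⁺ still has 1 valence electron; Ca⁺ still has 1 valence electron.
All are still removing valence electrons, so compare the +1 ions as you would atoms: IE_2 generally rises across a period (higher Z_eff) and falls down a group (larger shell), subject to the usual subshell exceptions.
Valence configurations: C⁺ [He]2s²2p¹, P⁺ [Ne]3s²3p², Be⁺ [He]2s¹, Ca⁺ [Ar]4s¹.
Tabulated IE_2 (kJ/mol): C 2353, P 1907, Be 1757, Ca 1145.
Putting it together, IE_2: Ca < Be < P < C.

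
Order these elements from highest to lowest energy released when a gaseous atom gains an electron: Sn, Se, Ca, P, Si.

Se, Si, Sn, P, Ca

Electron affinity generally becomes more exothermic across a period toward the halogens and less exothermic down a group.
Here both period and group differ, so the two effects have to be weighed against each other.
P > Ca: relative to Ca, both the across-period and down-group shifts push P's electron affinity up.
Sn > P: this pair runs against the simple trend — see the exception note.
Si > Sn: Si sits above Sn in group 14, so the down-group effect alone puts Si higher.
Se > Si: the two effects oppose for this pair; the across-period effect wins (195 vs 134 kJ/mol).
Note the exception: Sn has a higher electron affinity than P, contrary to the simple trend — adding an electron to P's half-filled np³ subshell costs electron-pairing energy.
Note the exception: Si has a higher electron affinity than P, contrary to the simple trend — adding an electron to P's half-filled 3p³ is unfavourable, so Si (3p²) has the more exothermic EA.
Approximate values (kJ/mol): Si 134, P 72, Ca 2, Se 195, Sn 107.
So from highest to lowest: Se > Si > Sn > P > Ca.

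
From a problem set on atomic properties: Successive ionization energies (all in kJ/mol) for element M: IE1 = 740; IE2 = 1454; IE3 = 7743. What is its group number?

Group 2

Look for the largest jump between consecutive ionization energies: IE3/IE2 ≈ 5.3, far larger than any earlier ratio.
That jump marks the point where a core electron is being removed. So the atom has 2 valence electrons.
A main-group element with 2 valence electrons is in group 2.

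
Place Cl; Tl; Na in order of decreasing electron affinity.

Na is in period 3, group 1; Cl is in period 3, group 17; Tl is in period 6, group 13.
Atoms with high Z_eff and room in the valence shell (especially the halogens) have the most exothermic electron affinities.
Here both period and group differ, so the two effects have to be weighed against each other.
Na > Tl: period and group pull opposite ways; the down-group shift dominates (53 vs 19 kJ/mol).
Cl > Na: both are in period 3; the period trend gives Cl the larger value.
Approximate values (kJ/mol): Na 53, Cl 349, Tl 19.
So from highest to lowest: Cl > Na > Tl.

Cl > Na > Tl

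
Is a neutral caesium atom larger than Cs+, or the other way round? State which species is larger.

Cs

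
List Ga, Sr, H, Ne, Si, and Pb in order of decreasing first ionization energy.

Ne, H, Si, Pb, Ga, Sr

H is in period 1, group 1; Ne is in period 2, group 18; Si is in period 3, group 14; Ga is in period 4, group 13; Sr is in period 5, group 2; Pb is in period 6, group 14.
Removing the outermost electron gets harder across a period and easier down a group.
Here both period and group differ, so the two effects have to be weighed against each other.
Ga > Sr: relative to Sr, both the across-period and down-group shifts push Ga's first ionization energy up.
Pb > Ga: the two effects oppose for this pair; the across-period effect wins (716 vs 579 kJ/mol).
Si > Pb: they share group 14; the group trend gives Si the larger value.
H > Si: period and group pull opposite ways; the down-group shift dominates (1312 vs 786 kJ/mol).
Ne > H: the two effects oppose for this pair; the across-period effect wins (2081 vs 1312 kJ/mol).
Tabulated first ionization energy (kJ/mol): H 1312, Ne 2081, Si 786, Ga 579, Sr 550, Pb 716.
So from highest to lowest: Ne > H > Si > Pb > Ga > Sr.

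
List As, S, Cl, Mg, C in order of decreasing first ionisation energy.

Cl, C, S, As, Mg

C is in period 2, group 14; Mg is in period 3, group 2; S is in period 3, group 16; Cl is in period 3, group 17; As is in period 4, group 15.
Removing the outermost electron gets harder across a period and easier down a group.
Neither a single period nor a single group — weigh both effects.
As > Mg: the two effects oppose for this pair; the across-period effect wins (947 vs 738 kJ/mol).
S > As: relative to As, both the across-period and down-group shifts push S's first ionization energy up.
C > S: the two effects oppose for this pair; the down-group effect wins (1086 vs 1000 kJ/mol).
Cl > C: the two effects oppose for this pair; the across-period effect wins (1251 vs 1086 kJ/mol).
Tabulated first ionization energy (kJ/mol): C 1086, Mg 738, S 1000, Cl 1251, As 947.
So from highest to lowest: Cl > C > S > As > Mg.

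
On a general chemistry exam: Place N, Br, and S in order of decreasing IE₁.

N, Br, S

N is in period 2, group 15; S is in period 3, group 16; Br is in period 4, group 17.
Across a period the outer electron is held more tightly (higher IE₁); down a group it sits in a higher shell, more shielded, and comes off more easily.
These sit on a diagonal, where the across-period and down-group effects partly cancel.
Br > S: the two effects oppose for this pair; the across-period effect wins (1140 vs 1000 kJ/mol).
N > Br: the two effects oppose for this pair; the down-group effect wins (1402 vs 1140 kJ/mol).
Tabulated first ionization energy (kJ/mol): N 1402, S 1000, Br 1140.
So from highest to lowest: N > Br > S.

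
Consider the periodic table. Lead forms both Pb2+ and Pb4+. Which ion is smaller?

Both ions have Z = 82 protons, but Pb4+ has lost more electrons, so its remaining electrons feel a larger effective nuclear charge per electron and are pulled in more tightly.
Higher positive charge → smaller ion, so Pb2+ > Pb4+.

Pb4+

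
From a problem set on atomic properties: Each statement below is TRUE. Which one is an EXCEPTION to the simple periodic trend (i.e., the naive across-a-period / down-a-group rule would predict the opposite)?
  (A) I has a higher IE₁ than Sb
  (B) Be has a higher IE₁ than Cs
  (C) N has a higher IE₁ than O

The general trend: IE₁ increases across a period and decreases down a group.
(A) I (period 5, group 17) vs Sb (period 5, group 15): the stated order agrees with the simple trend.
(B) Be (period 2, group 2) vs Cs (period 6, group 1): the stated order agrees with the simple trend.
(C) N (period 2, group 15) vs O (period 2, group 16): the stated order contradicts the simple trend.
The exception is (C): pairing an electron in O's 2p⁴ costs repulsion energy, so O ionizes more easily than half-filled N (2p³).

(C)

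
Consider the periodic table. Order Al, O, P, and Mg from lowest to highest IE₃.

Al, P, O, Mg

Consider each +2 ion: Al²⁺ still has 1 valence electron; O²⁺ still has 4 valence electrons; P²⁺ still has 3 valence electrons; Mg²⁺ is the bare [Ne] core.
Pulling an electron out of a noble-gas core costs far more than removing a remaining valence electron, so Mg sits at the high end of IE_3.
Valence configurations: Al²⁺ [Ne]3s¹, O²⁺ [He]2s²2p², P²⁺ [Ne]3s²3p¹.
Approximate IE_3 values (kJ/mol): Al 2745, O 5300, P 2914, Mg 7733.
So the third ionization energies run Al < P < O < Mg.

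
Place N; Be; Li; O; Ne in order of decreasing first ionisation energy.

Li is in period 2, group 1; Be is in period 2, group 2; N is in period 2, group 15; O is in period 2, group 16; Ne is in period 2, group 18.
First ionization energy rises across a period (greater Z_eff holds electrons more tightly) and falls down a group (valence electrons are farther from the nucleus).
All lie in period 2; the across-period trend (first ionization energy increases left to right) applies, with the exception below.
Note the exception: N has a higher first ionization energy than O, contrary to the simple trend — pairing an electron in O's 2p⁴ costs repulsion energy, so O ionizes more easily than half-filled N (2p³).
Tabulated first ionization energy (kJ/mol): Li 520, Be 900, N 1402, O 1314, Ne 2081.
So from highest to lowest: Ne > N > O > Be > Li.

Ne > N > O > Be > Li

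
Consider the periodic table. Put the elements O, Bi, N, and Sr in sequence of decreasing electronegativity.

O > N > Bi > Sr

N is in period 2, group 15; O is in period 2, group 16; Sr is in period 5, group 2; Bi is in period 6, group 15.
Smaller atoms with higher effective nuclear charge are more electronegative.
Neither a single period nor a single group — weigh both effects.
Bi > Sr: the two effects oppose for this pair; the across-period effect wins (2.02 vs 0.95).
N > Bi: N sits above Bi in group 15, so the down-group effect alone puts N higher.
O > N: O lies to the right of N in period 2, so the across-period effect alone puts O higher.
Approximate values (Pauling): N 3.04, O 3.44, Sr 0.95, Bi 2.02.
So from highest to lowest: O > N > Bi > Sr.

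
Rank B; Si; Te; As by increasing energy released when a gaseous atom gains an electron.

B, As, Si, Te

B is in period 2, group 13; Si is in period 3, group 14; As is in period 4, group 15; Te is in period 5, group 16.
Electron affinity generally becomes more exothermic across a period toward the halogens and less exothermic down a group.
A diagonal step moves right (one effect) and down (the opposite effect) at once.
As > B: the two effects oppose for this pair; the across-period effect wins (78 vs 27 kJ/mol).
Si > As: period and group pull opposite ways; the down-group shift dominates (134 vs 78 kJ/mol).
Te > Si: the two effects oppose for this pair; the across-period effect wins (190 vs 134 kJ/mol).
For reference (kJ/mol): B 27, Si 134, As 78, Te 190.
So from lowest to highest: B < As < Si < Te.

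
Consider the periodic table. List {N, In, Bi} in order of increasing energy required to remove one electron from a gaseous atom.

In < Bi < N

N is in period 2, group 15; In is in period 5, group 13; Bi is in period 6, group 15.
IE₁ increases left→right with effective nuclear charge and decreases top→bottom as the valence shell moves farther out.
These span different periods and groups, so the two trends combine.
Bi > In: period and group pull opposite ways; the across-period shift dominates (703 vs 558 kJ/mol).
N > Bi: N sits above Bi in group 15, so the down-group effect alone puts N higher.
For reference (kJ/mol): N 1402, In 558, Bi 703.
So from lowest to highest: In < Bi < N.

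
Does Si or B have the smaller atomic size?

B is in period 2, group 13; Si is in period 3, group 14.
Atomic radius shrinks across a period as nuclear charge pulls the same shell inward, and grows down a group as new shells are added.
These sit on a diagonal, where the across-period and down-group effects partly cancel.
Si > B: period and group pull opposite ways; the down-group shift dominates (116 vs 85 pm).
For reference (pm): B 85, Si 116.
So B has the smaller atomic size (B < Si).

B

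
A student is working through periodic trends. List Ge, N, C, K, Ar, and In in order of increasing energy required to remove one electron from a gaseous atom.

K, In, Ge, C, N, Ar

C is in period 2, group 14; N is in period 2, group 15; Ar is in period 3, group 18; K is in period 4, group 1; Ge is in period 4, group 14; In is in period 5, group 13.
First ionization energy rises across a period (greater Z_eff holds electrons more tightly) and falls down a group (valence electrons are farther from the nucleus).
These span different periods and groups, so the two trends combine.
In > K: period and group pull opposite ways; the across-period shift dominates (558 vs 419 kJ/mol).
Ge > In: both effects reinforce here, so Ge is clearly the higher of the two.
C > Ge: they share group 14; the group trend gives C the larger value.
N > C: N lies to the right of C in period 2, so the across-period effect alone puts N higher.
Ar > N: the two effects oppose for this pair; the across-period effect wins (1521 vs 1402 kJ/mol).
Approximate values (kJ/mol): C 1086, N 1402, Ar 1521, K 419, Ge 762, In 558.
So from lowest to highest: K < In < Ge < C < N < Ar.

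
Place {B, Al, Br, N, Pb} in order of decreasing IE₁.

B is in period 2, group 13; N is in period 2, group 15; Al is in period 3, group 13; Br is in period 4, group 17; Pb is in period 6, group 14.
Across a period the outer electron is held more tightly (higher IE₁); down a group it sits in a higher shell, more shielded, and comes off more easily.
These span different periods and groups, so the two trends combine.
Pb > Al: the two effects oppose for this pair; the across-period effect wins (716 vs 578 kJ/mol).
B > Pb: the two effects oppose for this pair; the down-group effect wins (801 vs 716 kJ/mol).
Br > B: period and group pull opposite ways; the across-period shift dominates (1140 vs 801 kJ/mol).
N > Br: period and group pull opposite ways; the down-group shift dominates (1402 vs 1140 kJ/mol).
For reference (kJ/mol): B 801, N 1402, Al 578, Br 1140, Pb 716.
So from highest to lowest: N > Br > B > Pb > Al.

N > Br > B > Pb > Al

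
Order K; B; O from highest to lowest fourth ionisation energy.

B > O > K

IE_4 is the cost of taking one more electron from the +3 cation: K³⁺ is already 2 electrons into the core; B³⁺ is the bare [He] core; O³⁺ still has 3 valence electrons.
Usually core removal costs more than valence removal, but here the competition is close: a tightly held n=2 valence electron can cost more to remove than an n=3 core electron, so the actual values have to decide it.
Approximate IE_4 values (kJ/mol): K 5877, B 25026, O 7469.
Overall IE_4 order: K < O < B.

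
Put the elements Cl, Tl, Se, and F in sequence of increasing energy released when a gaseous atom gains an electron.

Tl < Se < F < Cl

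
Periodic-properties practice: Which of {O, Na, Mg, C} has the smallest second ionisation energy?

Mg

The second ionization energy removes an electron from the +1 ion. For each element: O⁺ still has 5 valence electrons; Na⁺ is the bare [Ne] core; Mg⁺ still has 1 valence electron; C⁺ still has 3 valence electrons.
Core electrons are held far more tightly than valence electrons, so Na tops the IE_2 order.
Valence configurations: O⁺ [He]2s²2p³, Mg⁺ [Ne]3s¹, C⁺ [He]2s²2p¹.
The numbers (kJ/mol): O 3388, Na 4562, Mg 1451, C 2353.
Putting it together, IE_2: Mg < C < O < Na.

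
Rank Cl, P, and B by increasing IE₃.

P < B < Cl

The third ionization energy removes an electron from the +2 ion. For each element: Cl²⁺ still has 5 valence electrons; P²⁺ still has 3 valence electrons; B²⁺ still has 1 valence electron.
All are still removing valence electrons, so compare the +2 ions as you would atoms: IE_3 generally rises across a period (higher Z_eff) and falls down a group (larger shell), subject to the usual subshell exceptions.
Valence configurations: Cl²⁺ [Ne]3s²3p³, P²⁺ [Ne]3s²3p¹, B²⁺ [He]2s¹.
Tabulated IE_3 (kJ/mol): Cl 3822, P 2914, B 3660.
So the third ionization energies run P < B < Cl.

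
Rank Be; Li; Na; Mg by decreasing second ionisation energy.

Li, Na, Be, Mg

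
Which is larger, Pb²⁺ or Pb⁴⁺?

Both ions have Z = 82 protons, but Pb⁴⁺ has lost more electrons, so its remaining electrons feel a larger effective nuclear charge per electron and are pulled in more tightly.
Higher positive charge → smaller ion, so Pb²⁺ > Pb⁴⁺.

Pb²⁺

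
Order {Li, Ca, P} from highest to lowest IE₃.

The third ionization energy removes an electron from the +2 ion. For each element: Li²⁺ is already 1 electron into the core; Ca²⁺ is the bare [Ar] core; P²⁺ still has 3 valence electrons.
Pulling an electron out of a noble-gas core costs far more than removing a remaining valence electron, so Ca and Li sit at the high end of IE_3.
Approximate IE_3 values (kJ/mol): Li 11815, Ca 4912, P 2914.
Putting it together, IE_3: P < Ca < Li.

Li, Ca, P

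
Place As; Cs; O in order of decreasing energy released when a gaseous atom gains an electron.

Atoms with high Z_eff and room in the valence shell (especially the halogens) have the most exothermic electron affinities.
Here both period and group differ, so the two effects have to be weighed against each other.
As > Cs: both effects reinforce here, so As is clearly the higher of the two.
O > As: relative to As, both the across-period and down-group shifts push O's electron affinity up.
Approximate values (kJ/mol): O 141, As 78, Cs 46.
So from highest to lowest: O > As > Cs.

O > As > Cs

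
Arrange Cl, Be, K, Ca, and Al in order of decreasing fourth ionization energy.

The fourth ionization energy removes an electron from the +3 ion. For each element: Cl³⁺ still has 4 valence electrons; Be³⁺ is already 1 electron into the core; K³⁺ is already 2 electrons into the core; Ca³⁺ is already 1 electron into the core; Al³⁺ is the bare [Ne] core.
Breaking into a closed-shell core is much more expensive than removing a leftover valence electron — K, Ca, Al and Be have the largest IE_4 here.
Approximate IE_4 values (kJ/mol): Cl 5159, Be 21007, K 5877, Ca 6491, Al 11577.
Putting it together, IE_4: Cl < K < Ca < Al < Be.

Be > Al > Ca > K > Cl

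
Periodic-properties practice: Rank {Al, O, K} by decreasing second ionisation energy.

After 1 electron has been removed, what remains? Al⁺ still has 2 valence electrons; O⁺ still has 5 valence electrons; K⁺ is the bare [Ar] core.
Usually core removal costs more than valence removal, but here the competition is close: a tightly held n=2 valence electron can cost more to remove than an n=3 core electron, so the actual values have to decide it.
Valence configurations: Al⁺ [Ne]3s², O⁺ [He]2s²2p³.
Approximate IE_2 values (kJ/mol): Al 1817, O 3388, K 3052.
So the second ionization energies run Al < K < O.

O > K > Al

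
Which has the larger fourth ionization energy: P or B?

B

Consider each +3 ion: P³⁺ still has 2 valence electrons; B³⁺ is the bare [He] core.
Core electrons are held far more tightly than valence electrons, so B tops the IE_4 order.
Approximate IE_4 values (kJ/mol): P 4964, B 25026.
So the fourth ionization energies run P < B.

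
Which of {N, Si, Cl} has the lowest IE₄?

The fourth ionization energy removes an electron from the +3 ion. For each element: N³⁺ still has 2 valence electrons; Si³⁺ still has 1 valence electron; Cl³⁺ still has 4 valence electrons.
All are still removing valence electrons, so compare the +3 ions as you would atoms: IE_4 generally rises across a period (higher Z_eff) and falls down a group (larger shell), subject to the usual subshell exceptions.
Valence configurations: N³⁺ [He]2s², Si³⁺ [Ne]3s¹, Cl³⁺ [Ne]3s²3p².
Approximate IE_4 values (kJ/mol): N 7475, Si 4356, Cl 5159.
Overall IE_4 order: Si < Cl < N.

Si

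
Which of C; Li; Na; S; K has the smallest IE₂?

S

After 1 electron has been removed, what remains? C⁺ still has 3 valence electrons; Li⁺ is the bare [He] core; Na⁺ is the bare [Ne] core; S⁺ still has 5 valence electrons; K⁺ is the bare [Ar] core.
Pulling an electron out of a noble-gas core costs far more than removing a remaining valence electron, so K, Na and Li sit at the high end of IE_2.
Valence configurations: C⁺ [He]2s²2p¹, S⁺ [Ne]3s²3p³.
Approximate IE_2 values (kJ/mol): C 2353, Li 7298, Na 4562, S 2252, K 3052.
Overall IE_2 order: S < C < K < Na < Li.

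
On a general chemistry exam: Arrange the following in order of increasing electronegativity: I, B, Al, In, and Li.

Li, Al, In, B, I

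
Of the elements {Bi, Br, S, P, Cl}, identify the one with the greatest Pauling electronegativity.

Cl

P is in period 3, group 15; S is in period 3, group 16; Cl is in period 3, group 17; Br is in period 4, group 17; Bi is in period 6, group 15.
Atoms toward the upper right of the periodic table pull bonding electrons most strongly.
Neither a single period nor a single group — weigh both effects.
P > Bi: they share group 15; the group trend gives P the larger value.
S > P: S lies to the right of P in period 3, so the across-period effect alone puts S higher.
Br > S: period and group pull opposite ways; the across-period shift dominates (2.96 vs 2.58).
Cl > Br: they share group 17; the group trend gives Cl the larger value.
Tabulated electronegativity (Pauling): P 2.19, S 2.58, Cl 3.16, Br 2.96, Bi 2.02.
The greatest Pauling electronegativity among these belongs to Cl.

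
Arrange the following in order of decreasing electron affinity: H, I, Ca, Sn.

H is in period 1, group 1; Ca is in period 4, group 2; Sn is in period 5, group 14; I is in period 5, group 17.
Adding an electron releases more energy for atoms nearer the top right (short of the noble gases).
These span different periods and groups, so the two trends combine.
H > Ca: the two effects oppose for this pair; the down-group effect wins (73 vs 2 kJ/mol).
Sn > H: period and group pull opposite ways; the across-period shift dominates (107 vs 73 kJ/mol).
I > Sn: I lies to the right of Sn in period 5, so the across-period effect alone puts I higher.
Tabulated electron affinity (kJ/mol): H 73, Ca 2, Sn 107, I 295.
So from highest to lowest: I > Sn > H > Ca.

I, Sn, H, Ca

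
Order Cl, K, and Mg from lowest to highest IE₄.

The fourth ionization energy removes an electron from the +3 ion. For each element: Cl³⁺ still has 4 valence electrons; K³⁺ is already 2 electrons into the core; Mg³⁺ is already 1 electron into the core.
Breaking into a closed-shell core is much more expensive than removing a leftover valence electron — K and Mg have the largest IE_4 here.
The numbers (kJ/mol): Cl 5159, K 5877, Mg 10543.
So the fourth ionization energies run Cl < K < Mg.

Cl, K, Mg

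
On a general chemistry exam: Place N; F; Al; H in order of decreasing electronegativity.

F > N > H > Al

Smaller atoms with higher effective nuclear charge are more electronegative.
These span different periods and groups, so the two trends combine.
H > Al: period and group pull opposite ways; the down-group shift dominates (2.20 vs 1.61).
N > H: period and group pull opposite ways; the across-period shift dominates (3.04 vs 2.20).
F > N: both are in period 2; the period trend gives F the larger value.
For reference (Pauling): H 2.20, N 3.04, F 3.98, Al 1.61.
So from highest to lowest: F > N > H > Al.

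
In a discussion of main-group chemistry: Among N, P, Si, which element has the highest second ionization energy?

N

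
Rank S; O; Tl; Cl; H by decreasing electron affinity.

Cl, S, O, H, Tl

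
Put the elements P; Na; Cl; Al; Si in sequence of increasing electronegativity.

Na, Al, Si, P, Cl

Na is in period 3, group 1; Al is in period 3, group 13; Si is in period 3, group 14; P is in period 3, group 15; Cl is in period 3, group 17.
Electronegativity increases across a period and decreases down a group, tracking effective nuclear charge and atomic size.
All lie in period 3, so electronegativity increases left to right.
So from lowest to highest: Na < Al < Si < P < Cl.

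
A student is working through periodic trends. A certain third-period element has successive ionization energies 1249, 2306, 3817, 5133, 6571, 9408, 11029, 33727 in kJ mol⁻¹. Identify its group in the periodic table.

Group 17

Look for the largest jump between consecutive ionization energies: IE8/IE7 ≈ 3.1, far larger than any earlier ratio.
That jump marks the point where a core electron is being removed. So the atom has 7 valence electrons.
A main-group element with 7 valence electrons is in group 17.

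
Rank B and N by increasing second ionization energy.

B, N

After 1 electron has been removed, what remains? B⁺ still has 2 valence electrons; N⁺ still has 4 valence electrons.
All are still removing valence electrons, so compare the +1 ions as you would atoms: IE_2 generally rises across a period (higher Z_eff) and falls down a group (larger shell), subject to the usual subshell exceptions.
Valence configurations: B⁺ [He]2s², N⁺ [He]2s²2p².
Approximate IE_2 values (kJ/mol): B 2427, N 2856.
Hence IE_2: B < N.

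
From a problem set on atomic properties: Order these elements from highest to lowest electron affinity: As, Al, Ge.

Al is in period 3, group 13; Ge is in period 4, group 14; As is in period 4, group 15.
EA tends to increase across a period and decrease down a group, though the pattern is less regular than for IE or radius.
Here both period and group differ, so the two effects have to be weighed against each other.
As > Al: period and group pull opposite ways; the across-period shift dominates (78 vs 42 kJ/mol).
Ge > As: this pair runs against the simple trend — see the exception note.
Note the exception: Ge has a higher electron affinity than As, contrary to the simple trend — adding an electron to As's half-filled 4p³ is unfavourable, so Ge (4p²) has the more exothermic EA.
For reference (kJ/mol): Al 42, Ge 119, As 78.
So from highest to lowest: Ge > As > Al.

Ge > As > Al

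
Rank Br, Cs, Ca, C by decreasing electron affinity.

C is in period 2, group 14; Ca is in period 4, group 2; Br is in period 4, group 17; Cs is in period 6, group 1.
EA tends to increase across a period and decrease down a group, though the pattern is less regular than for IE or radius.
Here both period and group differ, so the two effects have to be weighed against each other.
Cs > Ca: this pair runs against the simple trend — see the exception note.
C > Cs: relative to Cs, both the across-period and down-group shifts push C's electron affinity up.
Br > C: period and group pull opposite ways; the across-period shift dominates (325 vs 122 kJ/mol).
Note the exception: Cs has a higher electron affinity than Ca, contrary to the simple trend — adding an electron to Ca (ns²) has to open a new, higher-energy np subshell, which is unfavourable.
For reference (kJ/mol): C 122, Ca 2, Br 325, Cs 46.
So from highest to lowest: Br > C > Cs > Ca.

Br > C > Cs > Ca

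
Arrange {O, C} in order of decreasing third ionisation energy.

Consider each +2 ion: O²⁺ still has 4 valence electrons; C²⁺ still has 2 valence electrons.
All are still removing valence electrons, so compare the +2 ions as you would atoms: IE_3 generally rises across a period (higher Z_eff) and falls down a group (larger shell), subject to the usual subshell exceptions.
Valence configurations: O²⁺ [He]2s²2p², C²⁺ [He]2s².
Approximate IE_3 values (kJ/mol): O 5300, C 4620.
So the third ionization energies run C < O.

O, C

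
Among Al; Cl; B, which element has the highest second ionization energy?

B

The second ionization energy removes an electron from the +1 ion. For each element: Al⁺ still has 2 valence electrons; Cl⁺ still has 6 valence electrons; B⁺ still has 2 valence electrons.
All are still removing valence electrons, so compare the +1 ions as you would atoms: IE_2 generally rises across a period (higher Z_eff) and falls down a group (larger shell), subject to the usual subshell exceptions.
Valence configurations: Al⁺ [Ne]3s², Cl⁺ [Ne]3s²3p⁴, B⁺ [He]2s².
The numbers (kJ/mol): Al 1817, Cl 2298, B 2427.
So the second ionization energies run Al < Cl < B.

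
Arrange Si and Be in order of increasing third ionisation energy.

Si < Be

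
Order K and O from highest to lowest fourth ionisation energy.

Consider each +3 ion: K³⁺ is already 2 electrons into the core; O³⁺ still has 3 valence electrons.
Usually core removal costs more than valence removal, but here the competition is close: a tightly held n=2 valence electron can cost more to remove than an n=3 core electron, so the actual values have to decide it.
The numbers (kJ/mol): K 5877, O 7469.
Overall IE_4 order: K < O.

O, K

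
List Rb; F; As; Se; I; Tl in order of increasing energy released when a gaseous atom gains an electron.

F is in period 2, group 17; As is in period 4, group 15; Se is in period 4, group 16; Rb is in period 5, group 1; I is in period 5, group 17; Tl is in period 6, group 13.
Adding an electron releases more energy for atoms nearer the top right (short of the noble gases).
Neither a single period nor a single group — weigh both effects.
Rb > Tl: period and group pull opposite ways; the down-group shift dominates (47 vs 19 kJ/mol).
As > Rb: relative to Rb, both the across-period and down-group shifts push As's electron affinity up.
Se > As: Se lies to the right of As in period 4, so the across-period effect alone puts Se higher.
I > Se: period and group pull opposite ways; the across-period shift dominates (295 vs 195 kJ/mol).
F > I: F sits above I in group 17, so the down-group effect alone puts F higher.
For reference (kJ/mol): F 328, As 78, Se 195, Rb 47, I 295, Tl 19.
So from lowest to highest: Tl < Rb < As < Se < I < F.

Tl < Rb < As < Se < I < F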